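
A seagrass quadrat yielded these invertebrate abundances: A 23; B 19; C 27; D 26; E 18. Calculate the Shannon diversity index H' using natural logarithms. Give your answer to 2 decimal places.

1.60

Total N = 23+19+27+26+18 = 113, so the proportions are 0.2035, 0.1681, 0.2389, 0.2301, 0.1593 (working shown to 4 dp, full precision carried).
Each pᵢ ln pᵢ term: 0.2035×(-1.5919)=-0.3240, 0.1681×(-1.7829)=-0.2998, 0.2389×(-1.4316)=-0.3421, 0.2301×(-1.4693)=-0.3381, 0.1593×(-1.8370)=-0.2926.
Sum = -1.5965, so H' = 1.60.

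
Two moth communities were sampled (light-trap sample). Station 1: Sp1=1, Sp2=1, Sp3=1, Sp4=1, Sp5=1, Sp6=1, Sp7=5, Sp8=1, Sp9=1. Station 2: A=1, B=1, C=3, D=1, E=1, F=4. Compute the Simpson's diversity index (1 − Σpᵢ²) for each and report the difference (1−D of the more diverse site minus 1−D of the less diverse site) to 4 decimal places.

0.0444

Station 1: N=13, proportions 0.076923, 0.076923, 0.076923, 0.076923, 0.076923, 0.076923, 0.384615, 0.076923, 0.076923, giving 1−D = 0.804734 (working shown to 6 dp, full precision carried).
Station 2: N=11, proportions 0.090909, 0.090909, 0.272727, 0.090909, 0.090909, 0.363636, giving 1−D = 0.760331.
Difference = |0.804734 − 0.760331| = 0.044403, i.e. 0.0444 to 4 decimal places.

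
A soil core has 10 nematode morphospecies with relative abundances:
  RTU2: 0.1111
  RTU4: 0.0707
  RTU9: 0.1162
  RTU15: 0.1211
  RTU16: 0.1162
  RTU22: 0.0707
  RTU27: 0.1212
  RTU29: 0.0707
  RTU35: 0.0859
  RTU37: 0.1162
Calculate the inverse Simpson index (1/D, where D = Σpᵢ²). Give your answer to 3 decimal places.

D = 0.1111² + 0.0707² + 0.1162² + 0.1211² + 0.1162² + 0.0707² + 0.1212² + 0.0707² + 0.0859² + 0.1162² = 0.0123432 + 0.0049985 + 0.0135024 + 0.0146652 + 0.0135024 + 0.0049985 + 0.0146894 + 0.0049985 + 0.0073788 + 0.0135024 = 0.1045795 (working shown to 7 dp, full precision carried).
So 1/D = 9.56211, i.e. 9.562 to 3 decimal places.

9.562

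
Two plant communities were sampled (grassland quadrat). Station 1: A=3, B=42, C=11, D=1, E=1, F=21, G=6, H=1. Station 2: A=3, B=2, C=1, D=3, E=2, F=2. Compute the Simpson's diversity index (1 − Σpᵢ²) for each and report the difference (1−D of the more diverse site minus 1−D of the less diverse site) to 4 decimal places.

Station 1: N=86, proportions 0.034884, 0.488372, 0.127907, 0.011628, 0.011628, 0.244186, 0.069767, 0.011628, giving 1−D = 0.679016 (working shown to 6 dp, full precision carried).
Station 2: N=13, proportions 0.230769, 0.153846, 0.076923, 0.230769, 0.153846, 0.153846, giving 1−D = 0.816568.
Difference = |0.679016 − 0.816568| = 0.137552, i.e. 0.1376 to 4 decimal places.

0.1376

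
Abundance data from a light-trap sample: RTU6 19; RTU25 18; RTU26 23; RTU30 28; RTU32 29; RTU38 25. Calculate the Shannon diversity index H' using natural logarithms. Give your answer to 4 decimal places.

1.7762

Total N = 19+18+23+28+29+25 = 142, so the proportions are 0.133803, 0.126761, 0.161972, 0.197183, 0.204225, 0.176056 (working shown to 6 dp, full precision carried).
Each pᵢ ln pᵢ term: 0.133803×(-2.011388)=-0.269129, 0.126761×(-2.065455)=-0.261818, 0.161972×(-1.820333)=-0.294843, 0.197183×(-1.623623)=-0.320151, 0.204225×(-1.588531)=-0.324418, 0.176056×(-1.736951)=-0.305801.
Sum = -1.776161, so H' = 1.7762.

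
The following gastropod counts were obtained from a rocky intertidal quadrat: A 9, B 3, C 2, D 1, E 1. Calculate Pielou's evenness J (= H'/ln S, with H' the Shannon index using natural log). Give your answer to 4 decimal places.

Total N = 9+3+2+1+1 = 16, so the proportions are 0.5625, 0.1875, 0.125, 0.0625, 0.0625 (working shown to 6 dp, full precision carried).
H' = −Σ pᵢ ln pᵢ = −((-0.323642) + (-0.313871) + (-0.259930) + (-0.173287) + (-0.173287)) = 1.244017.
With S = 5 species, ln S = 1.609438, so J = 1.244017/1.609438 = 0.772951, i.e. 0.7730 to 4 decimal places.

0.7730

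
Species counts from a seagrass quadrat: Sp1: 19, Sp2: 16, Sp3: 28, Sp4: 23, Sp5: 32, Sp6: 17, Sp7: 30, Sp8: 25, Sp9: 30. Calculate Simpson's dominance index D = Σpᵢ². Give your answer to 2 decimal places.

Total N = 19+16+28+23+32+17+30+25+30 = 220, so the proportions are 0.0864, 0.0727, 0.1273, 0.1045, 0.1455, 0.0773, 0.1364, 0.1136, 0.1364 (working shown to 4 dp, full precision carried).
D = 0.0864² + 0.0727² + 0.1273² + 0.1045² + 0.1455² + 0.0773² + 0.1364² + 0.1136² + 0.1364² = 0.0075 + 0.0053 + 0.0162 + 0.0109 + 0.0212 + 0.0060 + 0.0186 + 0.0129 + 0.0186 = 0.1171.
To 2 decimal places, D = 0.12.

0.12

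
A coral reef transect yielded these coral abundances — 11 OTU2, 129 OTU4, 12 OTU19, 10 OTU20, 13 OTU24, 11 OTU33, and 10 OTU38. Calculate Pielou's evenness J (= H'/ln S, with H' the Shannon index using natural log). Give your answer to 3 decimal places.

0.644

Total N = 11+129+12+10+13+11+10 = 196, so the proportions are 0.05612, 0.65816, 0.06122, 0.05102, 0.06633, 0.05612, 0.05102 (working shown to 5 dp, full precision carried).
H' = −Σ pᵢ ln pᵢ = −((-0.16164) + (-0.27531) + (-0.17101) + (-0.15181) + (-0.17995) + (-0.16164) + (-0.15181)) = 1.25319.
With S = 7 species, ln S = 1.94591, so J = 1.25319/1.94591 = 0.64401, i.e. 0.644 to 3 decimal places.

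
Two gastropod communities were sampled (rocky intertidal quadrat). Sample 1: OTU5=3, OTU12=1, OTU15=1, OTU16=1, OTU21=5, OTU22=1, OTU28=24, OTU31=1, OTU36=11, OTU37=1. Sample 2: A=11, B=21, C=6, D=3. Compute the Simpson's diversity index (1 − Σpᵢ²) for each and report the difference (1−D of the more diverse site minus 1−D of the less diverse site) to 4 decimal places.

0.0541

Sample 1: N=49, proportions 0.0612245, 0.0204082, 0.0204082, 0.0204082, 0.1020408, 0.0204082, 0.4897959, 0.0204082, 0.2244898, 0.0204082, giving 1−D = 0.6930446 (working shown to 7 dp, full precision carried).
Sample 2: N=41, proportions 0.2682927, 0.5121951, 0.1463415, 0.0731707, giving 1−D = 0.6389054.
Difference = |0.6930446 − 0.6389054| = 0.0541392, i.e. 0.0541 to 4 decimal places.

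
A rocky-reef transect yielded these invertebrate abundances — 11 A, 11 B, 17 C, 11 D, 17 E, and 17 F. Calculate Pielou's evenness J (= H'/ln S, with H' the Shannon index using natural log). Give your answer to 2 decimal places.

Total N = 11+11+17+11+17+17 = 84, so the proportions are 0.131, 0.131, 0.2024, 0.131, 0.2024, 0.2024 (working shown to 4 dp, full precision carried).
H' = −Σ pᵢ ln pᵢ = −((-0.2662) + (-0.2662) + (-0.3233) + (-0.2662) + (-0.3233) + (-0.3233)) = 1.7686.
With S = 6 species, ln S = 1.7918, so J = 1.7686/1.7918 = 0.9871, i.e. 0.99 to 2 decimal places.

0.99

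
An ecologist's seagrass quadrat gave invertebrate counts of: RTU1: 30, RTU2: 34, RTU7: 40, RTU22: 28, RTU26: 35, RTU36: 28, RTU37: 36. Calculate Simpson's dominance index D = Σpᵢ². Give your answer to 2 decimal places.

0.15

Total N = 30+34+40+28+35+28+36 = 231, so the proportions are 0.1299, 0.1472, 0.1732, 0.1212, 0.1515, 0.1212, 0.1558 (working shown to 4 dp, full precision carried).
D = 0.1299² + 0.1472² + 0.1732² + 0.1212² + 0.1515² + 0.1212² + 0.1558² = 0.0169 + 0.0217 + 0.0300 + 0.0147 + 0.0230 + 0.0147 + 0.0243 = 0.1451.
To 2 decimal places, D = 0.15.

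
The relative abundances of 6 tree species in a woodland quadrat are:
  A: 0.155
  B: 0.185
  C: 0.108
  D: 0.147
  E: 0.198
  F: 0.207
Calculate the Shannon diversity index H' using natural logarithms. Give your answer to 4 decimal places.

1.7700

Each pᵢ ln pᵢ term (working shown to 6 dp, full precision carried): 0.155×(-1.864330)=-0.288971, 0.185×(-1.687399)=-0.312169, 0.108×(-2.225624)=-0.240367, 0.147×(-1.917323)=-0.281846, 0.198×(-1.619488)=-0.320659, 0.207×(-1.575036)=-0.326033.
Sum = -1.770045, so H' = 1.7700.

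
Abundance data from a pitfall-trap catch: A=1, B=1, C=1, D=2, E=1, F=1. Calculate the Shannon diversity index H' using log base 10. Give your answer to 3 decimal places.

0.759

Total N = 1+1+1+2+1+1 = 7, so the proportions are 0.14286, 0.14286, 0.14286, 0.28571, 0.14286, 0.14286 (working shown to 5 dp, full precision carried).
Each pᵢ log₁₀ pᵢ term: 0.14286×(-0.84510)=-0.12073, 0.14286×(-0.84510)=-0.12073, 0.14286×(-0.84510)=-0.12073, 0.28571×(-0.54407)=-0.15545, 0.14286×(-0.84510)=-0.12073, 0.14286×(-0.84510)=-0.12073.
Sum = -0.75909, so H' = 0.759.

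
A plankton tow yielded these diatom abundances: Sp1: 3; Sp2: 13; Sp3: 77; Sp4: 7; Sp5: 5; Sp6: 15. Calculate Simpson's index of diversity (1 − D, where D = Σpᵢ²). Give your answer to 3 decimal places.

Total N = 3+13+77+7+5+15 = 120, so the proportions are 0.025, 0.10833, 0.64167, 0.05833, 0.04167, 0.125 (working shown to 5 dp, full precision carried).
D = 0.025² + 0.10833² + 0.64167² + 0.05833² + 0.04167² + 0.125² = 0.00063 + 0.01174 + 0.41174 + 0.00340 + 0.00174 + 0.01562 = 0.44486.
So 1 − D = 0.55514, i.e. 0.555 to 3 decimal places.

0.555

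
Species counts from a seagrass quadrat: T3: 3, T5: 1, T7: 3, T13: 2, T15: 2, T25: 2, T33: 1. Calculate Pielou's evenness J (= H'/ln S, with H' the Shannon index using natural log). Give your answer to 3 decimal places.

0.962

Total N = 3+1+3+2+2+2+1 = 14, so the proportions are 0.21429, 0.07143, 0.21429, 0.14286, 0.14286, 0.14286, 0.07143 (working shown to 5 dp, full precision carried).
H' = −Σ pᵢ ln pᵢ = −((-0.33010) + (-0.18850) + (-0.33010) + (-0.27799) + (-0.27799) + (-0.27799) + (-0.18850)) = 1.87116.
With S = 7 species, ln S = 1.94591, so J = 1.87116/1.94591 = 0.96159, i.e. 0.962 to 3 decimal places.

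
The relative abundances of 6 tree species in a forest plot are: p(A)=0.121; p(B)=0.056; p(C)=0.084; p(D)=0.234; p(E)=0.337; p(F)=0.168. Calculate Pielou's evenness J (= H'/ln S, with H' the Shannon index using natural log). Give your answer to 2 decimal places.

0.91

H' = −Σ pᵢ ln pᵢ = −((-0.2555) + (-0.1614) + (-0.2081) + (-0.3399) + (-0.3665) + (-0.2997)) = 1.6311 (working shown to 4 dp, full precision carried).
With S = 6 species, ln S = 1.7918, so J = 1.6311/1.7918 = 0.9103, i.e. 0.91 to 2 decimal places.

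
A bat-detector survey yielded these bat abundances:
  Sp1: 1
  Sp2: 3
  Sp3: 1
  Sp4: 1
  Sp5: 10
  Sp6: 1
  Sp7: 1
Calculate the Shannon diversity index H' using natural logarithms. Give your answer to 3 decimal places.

Total N = 1+3+1+1+10+1+1 = 18, so the proportions are 0.05556, 0.16667, 0.05556, 0.05556, 0.55556, 0.05556, 0.05556 (working shown to 5 dp, full precision carried).
Each pᵢ ln pᵢ term: 0.05556×(-2.89037)=-0.16058, 0.16667×(-1.79176)=-0.29863, 0.05556×(-2.89037)=-0.16058, 0.05556×(-2.89037)=-0.16058, 0.55556×(-0.58779)=-0.32655, 0.05556×(-2.89037)=-0.16058, 0.05556×(-2.89037)=-0.16058.
Sum = -1.42806, so H' = 1.428.

1.428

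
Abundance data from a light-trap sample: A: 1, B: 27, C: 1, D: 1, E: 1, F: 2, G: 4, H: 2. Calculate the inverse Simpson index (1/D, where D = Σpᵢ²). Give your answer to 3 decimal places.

Total N = 1+27+1+1+1+2+4+2 = 39, so the proportions are 0.025641, 0.692308, 0.025641, 0.025641, 0.025641, 0.051282, 0.102564, 0.051282 (working shown to 6 dp, full precision carried).
D = 0.025641² + 0.692308² + 0.025641² + 0.025641² + 0.025641² + 0.051282² + 0.102564² + 0.051282² = 0.000657 + 0.479290 + 0.000657 + 0.000657 + 0.000657 + 0.002630 + 0.010519 + 0.002630 = 0.497699.
So 1/D = 2.00925, i.e. 2.009 to 3 decimal places.

2.009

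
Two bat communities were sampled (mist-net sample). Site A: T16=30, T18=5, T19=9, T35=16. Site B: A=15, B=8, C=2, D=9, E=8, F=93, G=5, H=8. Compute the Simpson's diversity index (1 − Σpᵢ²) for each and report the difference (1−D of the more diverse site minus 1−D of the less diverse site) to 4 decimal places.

Site A: N=60, proportions 0.5, 0.083333, 0.15, 0.266667, giving 1−D = 0.649444 (working shown to 6 dp, full precision carried).
Site B: N=148, proportions 0.101351, 0.054054, 0.013514, 0.060811, 0.054054, 0.628378, 0.033784, 0.054054, giving 1−D = 0.581081.
Difference = |0.649444 − 0.581081| = 0.068363, i.e. 0.0684 to 4 decimal places.

0.0684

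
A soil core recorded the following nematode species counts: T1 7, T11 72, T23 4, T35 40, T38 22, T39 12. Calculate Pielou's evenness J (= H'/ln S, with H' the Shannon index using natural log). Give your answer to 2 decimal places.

Total N = 7+72+4+40+22+12 = 157, so the proportions are 0.0446, 0.4586, 0.0255, 0.2548, 0.1401, 0.0764 (working shown to 4 dp, full precision carried).
H' = −Σ pᵢ ln pᵢ = −((-0.1387) + (-0.3575) + (-0.0935) + (-0.3484) + (-0.2754) + (-0.1965)) = 1.4100.
With S = 6 species, ln S = 1.7918, so J = 1.4100/1.7918 = 0.7869, i.e. 0.79 to 2 decimal places.

0.79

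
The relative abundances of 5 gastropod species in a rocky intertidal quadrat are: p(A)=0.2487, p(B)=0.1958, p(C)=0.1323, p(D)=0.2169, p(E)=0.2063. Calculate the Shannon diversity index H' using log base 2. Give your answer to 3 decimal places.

2.294

Each pᵢ log₂ pᵢ term (working shown to 5 dp, full precision carried): 0.2487×(-2.00752)=-0.49927, 0.1958×(-2.35255)=-0.46063, 0.1323×(-2.91812)=-0.38607, 0.2169×(-2.20490)=-0.47824, 0.2063×(-2.27718)=-0.46978.
Sum = -2.29399, so H' = 2.294.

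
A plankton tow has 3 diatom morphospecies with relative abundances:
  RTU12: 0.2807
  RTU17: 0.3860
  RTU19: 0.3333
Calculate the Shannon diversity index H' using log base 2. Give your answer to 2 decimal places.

Each pᵢ log₂ pᵢ term (working shown to 4 dp, full precision carried): 0.2807×(-1.8329)=-0.5145, 0.386×(-1.3733)=-0.5301, 0.3333×(-1.5851)=-0.5283.
Sum = -1.5729, so H' = 1.57.

1.57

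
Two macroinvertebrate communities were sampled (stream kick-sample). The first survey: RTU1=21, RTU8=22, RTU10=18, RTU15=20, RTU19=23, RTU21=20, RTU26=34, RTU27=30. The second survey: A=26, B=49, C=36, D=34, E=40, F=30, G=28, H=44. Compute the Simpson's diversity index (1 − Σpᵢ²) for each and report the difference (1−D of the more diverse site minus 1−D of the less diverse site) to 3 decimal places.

0.001

The first survey: N=188, proportions 0.1117, 0.11702, 0.09574, 0.10638, 0.12234, 0.10638, 0.18085, 0.15957, giving 1−D = 0.86889 (working shown to 5 dp, full precision carried).
The second survey: N=287, proportions 0.09059, 0.17073, 0.12544, 0.11847, 0.13937, 0.10453, 0.09756, 0.15331, giving 1−D = 0.86950.
Difference = |0.86889 − 0.86950| = 0.00061, i.e. 0.001 to 3 decimal places.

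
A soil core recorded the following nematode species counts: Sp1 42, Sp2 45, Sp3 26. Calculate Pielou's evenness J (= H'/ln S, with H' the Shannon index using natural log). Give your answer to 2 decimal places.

0.98

Total N = 42+45+26 = 113, so the proportions are 0.3717, 0.3982, 0.2301 (working shown to 4 dp, full precision carried).
H' = −Σ pᵢ ln pᵢ = −((-0.3679) + (-0.3667) + (-0.3381)) = 1.0726.
With S = 3 species, ln S = 1.0986, so J = 1.0726/1.0986 = 0.9763, i.e. 0.98 to 2 decimal places.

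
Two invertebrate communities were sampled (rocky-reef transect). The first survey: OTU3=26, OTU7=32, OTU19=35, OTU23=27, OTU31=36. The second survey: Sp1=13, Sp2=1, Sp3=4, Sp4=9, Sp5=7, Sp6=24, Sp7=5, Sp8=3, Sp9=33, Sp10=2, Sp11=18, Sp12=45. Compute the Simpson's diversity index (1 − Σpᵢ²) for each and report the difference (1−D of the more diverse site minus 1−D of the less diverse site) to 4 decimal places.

The first survey: N=156, proportions 0.166667, 0.205128, 0.224359, 0.173077, 0.230769, giving 1−D = 0.796598 (working shown to 6 dp, full precision carried).
The second survey: N=164, proportions 0.079268, 0.006098, 0.02439, 0.054878, 0.042683, 0.146341, 0.030488, 0.018293, 0.20122, 0.012195, 0.109756, 0.27439, giving 1−D = 0.837597.
Difference = |0.796598 − 0.837597| = 0.040999, i.e. 0.0410 to 4 decimal places.

0.0410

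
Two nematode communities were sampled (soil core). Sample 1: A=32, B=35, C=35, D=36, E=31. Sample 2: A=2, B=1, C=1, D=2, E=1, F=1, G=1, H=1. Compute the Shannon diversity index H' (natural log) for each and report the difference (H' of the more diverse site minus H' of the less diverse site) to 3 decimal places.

Sample 1: N=169, proportions 0.18935, 0.2071, 0.2071, 0.21302, 0.18343, giving H' = 1.60778 (working shown to 5 dp, full precision carried).
Sample 2: N=10, proportions 0.2, 0.1, 0.1, 0.2, 0.1, 0.1, 0.1, 0.1, giving H' = 2.02533.
Difference = |1.60778 − 2.02533| = 0.41755, i.e. 0.418 to 3 decimal places.

0.418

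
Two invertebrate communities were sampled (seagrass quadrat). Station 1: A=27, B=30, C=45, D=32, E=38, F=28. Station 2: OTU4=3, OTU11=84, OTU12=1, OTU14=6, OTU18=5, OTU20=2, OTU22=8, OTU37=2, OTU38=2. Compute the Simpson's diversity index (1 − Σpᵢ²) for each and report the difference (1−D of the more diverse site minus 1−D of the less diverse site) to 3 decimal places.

Station 1: N=200, proportions 0.135, 0.15, 0.225, 0.16, 0.19, 0.14, giving 1−D = 0.82735 (working shown to 5 dp, full precision carried).
Station 2: N=113, proportions 0.02655, 0.74336, 0.00885, 0.0531, 0.04425, 0.0177, 0.0708, 0.0177, 0.0177, giving 1−D = 0.43590.
Difference = |0.82735 − 0.43590| = 0.39145, i.e. 0.391 to 3 decimal places.

0.391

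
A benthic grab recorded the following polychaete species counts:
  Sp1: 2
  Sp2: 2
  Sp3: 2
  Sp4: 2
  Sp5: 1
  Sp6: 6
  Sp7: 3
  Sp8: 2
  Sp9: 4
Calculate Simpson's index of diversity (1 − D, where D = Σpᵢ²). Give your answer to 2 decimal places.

Total N = 2+2+2+2+1+6+3+2+4 = 24, so the proportions are 0.0833, 0.0833, 0.0833, 0.0833, 0.0417, 0.25, 0.125, 0.0833, 0.1667 (working shown to 4 dp, full precision carried).
D = 0.0833² + 0.0833² + 0.0833² + 0.0833² + 0.0417² + 0.25² + 0.125² + 0.0833² + 0.1667² = 0.0069 + 0.0069 + 0.0069 + 0.0069 + 0.0017 + 0.0625 + 0.0156 + 0.0069 + 0.0278 = 0.1424.
So 1 − D = 0.8576, i.e. 0.86 to 2 decimal places.

0.86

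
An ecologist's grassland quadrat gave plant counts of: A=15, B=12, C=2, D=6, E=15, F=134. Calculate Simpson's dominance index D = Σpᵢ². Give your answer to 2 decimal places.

0.55

Total N = 15+12+2+6+15+134 = 184, so the proportions are 0.0815, 0.0652, 0.0109, 0.0326, 0.0815, 0.7283 (working shown to 4 dp, full precision carried).
D = 0.0815² + 0.0652² + 0.0109² + 0.0326² + 0.0815² + 0.7283² = 0.0066 + 0.0043 + 0.0001 + 0.0011 + 0.0066 + 0.5304 = 0.5491.
To 2 decimal places, D = 0.55.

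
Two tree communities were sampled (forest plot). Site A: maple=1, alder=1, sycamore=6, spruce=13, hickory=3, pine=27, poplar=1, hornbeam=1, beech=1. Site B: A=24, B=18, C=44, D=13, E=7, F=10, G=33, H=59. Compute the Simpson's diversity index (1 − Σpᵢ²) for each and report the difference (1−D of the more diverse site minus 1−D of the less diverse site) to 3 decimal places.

0.147

Site A: N=54, proportions 0.01852, 0.01852, 0.11111, 0.24074, 0.05556, 0.5, 0.01852, 0.01852, 0.01852, giving 1−D = 0.67490 (working shown to 5 dp, full precision carried).
Site B: N=208, proportions 0.11538, 0.08654, 0.21154, 0.0625, 0.03365, 0.04808, 0.15865, 0.28365, giving 1−D = 0.82147.
Difference = |0.67490 − 0.82147| = 0.14657, i.e. 0.147 to 3 decimal places.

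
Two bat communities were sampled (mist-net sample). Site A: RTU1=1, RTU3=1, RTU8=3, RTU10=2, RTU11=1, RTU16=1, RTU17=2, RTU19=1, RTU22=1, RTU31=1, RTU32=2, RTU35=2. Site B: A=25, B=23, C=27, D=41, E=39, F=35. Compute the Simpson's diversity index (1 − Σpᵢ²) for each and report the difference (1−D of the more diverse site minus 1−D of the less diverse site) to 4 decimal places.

0.0760

Site A: N=18, proportions 0.055556, 0.055556, 0.166667, 0.111111, 0.055556, 0.055556, 0.111111, 0.055556, 0.055556, 0.055556, 0.111111, 0.111111, giving 1−D = 0.901235 (working shown to 6 dp, full precision carried).
Site B: N=190, proportions 0.131579, 0.121053, 0.142105, 0.215789, 0.205263, 0.184211, giving 1−D = 0.825208.
Difference = |0.901235 − 0.825208| = 0.076027, i.e. 0.0760 to 4 decimal places.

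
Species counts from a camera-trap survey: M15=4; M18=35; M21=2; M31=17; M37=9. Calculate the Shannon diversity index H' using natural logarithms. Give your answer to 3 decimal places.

1.230

Total N = 4+35+2+17+9 = 67, so the proportions are 0.0597, 0.52239, 0.02985, 0.25373, 0.13433 (working shown to 5 dp, full precision carried).
Each pᵢ ln pᵢ term: 0.0597×(-2.81840)=-0.16826, 0.52239×(-0.64934)=-0.33921, 0.02985×(-3.51155)=-0.10482, 0.25373×(-1.37148)=-0.34799, 0.13433×(-2.00747)=-0.26966.
Sum = -1.22994, so H' = 1.230.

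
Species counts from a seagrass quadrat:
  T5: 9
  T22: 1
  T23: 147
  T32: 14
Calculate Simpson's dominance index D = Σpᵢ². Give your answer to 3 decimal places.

Total N = 9+1+147+14 = 171, so the proportions are 0.05263, 0.00585, 0.85965, 0.08187 (working shown to 5 dp, full precision carried).
D = 0.05263² + 0.00585² + 0.85965² + 0.08187² = 0.00277 + 0.00003 + 0.73900 + 0.00670 = 0.74850.
To 3 decimal places, D = 0.749.

0.749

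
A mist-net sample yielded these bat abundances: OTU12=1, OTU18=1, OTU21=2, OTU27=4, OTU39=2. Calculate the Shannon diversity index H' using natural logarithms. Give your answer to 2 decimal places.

1.47

Total N = 1+1+2+4+2 = 10, so the proportions are 0.1, 0.1, 0.2, 0.4, 0.2 (working shown to 4 dp, full precision carried).
Each pᵢ ln pᵢ term: 0.1×(-2.3026)=-0.2303, 0.1×(-2.3026)=-0.2303, 0.2×(-1.6094)=-0.3219, 0.4×(-0.9163)=-0.3665, 0.2×(-1.6094)=-0.3219.
Sum = -1.4708, so H' = 1.47.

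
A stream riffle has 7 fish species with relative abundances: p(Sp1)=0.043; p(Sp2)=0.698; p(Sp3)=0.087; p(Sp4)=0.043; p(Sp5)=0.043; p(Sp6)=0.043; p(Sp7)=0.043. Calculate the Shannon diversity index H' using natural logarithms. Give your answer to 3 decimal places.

Each pᵢ ln pᵢ term (working shown to 5 dp, full precision carried): 0.043×(-3.14656)=-0.13530, 0.698×(-0.35954)=-0.25096, 0.087×(-2.44185)=-0.21244, 0.043×(-3.14656)=-0.13530, 0.043×(-3.14656)=-0.13530, 0.043×(-3.14656)=-0.13530, 0.043×(-3.14656)=-0.13530.
Sum = -1.13991, so H' = 1.140.

1.140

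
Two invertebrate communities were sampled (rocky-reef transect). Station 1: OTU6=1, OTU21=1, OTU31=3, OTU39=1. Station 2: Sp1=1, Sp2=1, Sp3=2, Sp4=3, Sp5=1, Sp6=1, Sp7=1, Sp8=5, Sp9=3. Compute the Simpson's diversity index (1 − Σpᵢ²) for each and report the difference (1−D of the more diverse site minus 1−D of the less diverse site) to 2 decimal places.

0.17

Station 1: N=6, proportions 0.1667, 0.1667, 0.5, 0.1667, giving 1−D = 0.6667 (working shown to 4 dp, full precision carried).
Station 2: N=18, proportions 0.0556, 0.0556, 0.1111, 0.1667, 0.0556, 0.0556, 0.0556, 0.2778, 0.1667, giving 1−D = 0.8395.
Difference = |0.6667 − 0.8395| = 0.1728, i.e. 0.17 to 2 decimal places.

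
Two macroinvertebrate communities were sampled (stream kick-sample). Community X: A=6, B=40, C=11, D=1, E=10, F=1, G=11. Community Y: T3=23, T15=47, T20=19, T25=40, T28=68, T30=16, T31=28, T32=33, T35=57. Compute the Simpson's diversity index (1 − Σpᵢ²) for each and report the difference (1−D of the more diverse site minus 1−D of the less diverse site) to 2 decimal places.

Community X: N=80, proportions 0.075, 0.5, 0.1375, 0.0125, 0.125, 0.0125, 0.1375, giving 1−D = 0.6906 (working shown to 4 dp, full precision carried).
Community Y: N=331, proportions 0.0695, 0.142, 0.0574, 0.1208, 0.2054, 0.0483, 0.0846, 0.0997, 0.1722, giving 1−D = 0.8658.
Difference = |0.6906 − 0.8658| = 0.1752, i.e. 0.18 to 2 decimal places.

0.18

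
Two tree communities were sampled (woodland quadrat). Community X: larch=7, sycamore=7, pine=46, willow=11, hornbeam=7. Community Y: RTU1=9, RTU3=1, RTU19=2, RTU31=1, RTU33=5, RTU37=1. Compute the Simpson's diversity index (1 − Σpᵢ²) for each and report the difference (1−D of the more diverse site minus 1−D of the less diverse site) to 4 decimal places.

Community X: N=78, proportions 0.089744, 0.089744, 0.589744, 0.141026, 0.089744, giving 1−D = 0.608153 (working shown to 6 dp, full precision carried).
Community Y: N=19, proportions 0.473684, 0.052632, 0.105263, 0.052632, 0.263158, 0.052632, giving 1−D = 0.686981.
Difference = |0.608153 − 0.686981| = 0.078828, i.e. 0.0788 to 4 decimal places.

0.0788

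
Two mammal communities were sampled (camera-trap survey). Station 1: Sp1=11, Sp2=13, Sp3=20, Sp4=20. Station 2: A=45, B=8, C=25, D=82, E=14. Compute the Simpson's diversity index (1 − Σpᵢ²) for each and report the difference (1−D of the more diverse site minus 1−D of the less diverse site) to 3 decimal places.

Station 1: N=64, proportions 0.171875, 0.203125, 0.3125, 0.3125, giving 1−D = 0.733887 (working shown to 6 dp, full precision carried).
Station 2: N=174, proportions 0.258621, 0.045977, 0.143678, 0.471264, 0.08046, giving 1−D = 0.681794.
Difference = |0.733887 − 0.681794| = 0.052093, i.e. 0.052 to 3 decimal places.

0.052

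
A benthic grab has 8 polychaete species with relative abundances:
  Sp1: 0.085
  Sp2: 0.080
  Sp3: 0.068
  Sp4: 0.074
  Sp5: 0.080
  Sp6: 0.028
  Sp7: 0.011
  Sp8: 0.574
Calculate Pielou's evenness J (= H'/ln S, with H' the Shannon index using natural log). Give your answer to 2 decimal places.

0.70

H' = −Σ pᵢ ln pᵢ = −((-0.2095) + (-0.2021) + (-0.1828) + (-0.1927) + (-0.2021) + (-0.1001) + (-0.0496) + (-0.3186)) = 1.4575 (working shown to 4 dp, full precision carried).
With S = 8 species, ln S = 2.0794, so J = 1.4575/2.0794 = 0.7009, i.e. 0.70 to 2 decimal places.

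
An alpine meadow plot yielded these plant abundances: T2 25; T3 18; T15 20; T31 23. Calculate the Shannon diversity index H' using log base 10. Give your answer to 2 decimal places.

Total N = 25+18+20+23 = 86, so the proportions are 0.2907, 0.2093, 0.2326, 0.2674 (working shown to 4 dp, full precision carried).
Each pᵢ log₁₀ pᵢ term: 0.2907×(-0.5366)=-0.1560, 0.2093×(-0.6792)=-0.1422, 0.2326×(-0.6335)=-0.1473, 0.2674×(-0.5728)=-0.1532.
Sum = -0.5986, so H' = 0.60.

0.60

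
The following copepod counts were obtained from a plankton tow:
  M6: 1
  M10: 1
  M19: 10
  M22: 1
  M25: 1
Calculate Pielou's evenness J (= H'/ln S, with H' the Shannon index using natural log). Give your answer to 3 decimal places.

0.618

Total N = 1+1+10+1+1 = 14, so the proportions are 0.07143, 0.07143, 0.71429, 0.07143, 0.07143 (working shown to 5 dp, full precision carried).
H' = −Σ pᵢ ln pᵢ = −((-0.18850) + (-0.18850) + (-0.24034) + (-0.18850) + (-0.18850)) = 0.99435.
With S = 5 species, ln S = 1.60944, so J = 0.99435/1.60944 = 0.61783, i.e. 0.618 to 3 decimal places.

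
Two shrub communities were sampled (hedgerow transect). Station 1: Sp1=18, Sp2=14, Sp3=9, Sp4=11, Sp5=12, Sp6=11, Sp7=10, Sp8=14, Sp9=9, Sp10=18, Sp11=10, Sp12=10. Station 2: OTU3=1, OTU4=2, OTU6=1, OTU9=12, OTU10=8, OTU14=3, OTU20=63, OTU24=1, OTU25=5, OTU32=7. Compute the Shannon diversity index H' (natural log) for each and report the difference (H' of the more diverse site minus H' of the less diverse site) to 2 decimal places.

Station 1: N=146, proportions 0.1233, 0.0959, 0.0616, 0.0753, 0.0822, 0.0753, 0.0685, 0.0959, 0.0616, 0.1233, 0.0685, 0.0685, giving H' = 2.4552 (working shown to 4 dp, full precision carried).
Station 2: N=103, proportions 0.0097, 0.0194, 0.0097, 0.1165, 0.0777, 0.0291, 0.6117, 0.0097, 0.0485, 0.068, giving H' = 1.3937.
Difference = |2.4552 − 1.3937| = 1.0615, i.e. 1.06 to 2 decimal places.

1.06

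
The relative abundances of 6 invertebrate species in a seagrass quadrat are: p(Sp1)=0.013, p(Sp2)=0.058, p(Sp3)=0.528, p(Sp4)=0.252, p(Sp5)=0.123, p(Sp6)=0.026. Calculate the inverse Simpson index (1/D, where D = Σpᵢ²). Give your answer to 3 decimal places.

2.765

D = 0.013² + 0.058² + 0.528² + 0.252² + 0.123² + 0.026² = 0.000169 + 0.003364 + 0.278784 + 0.063504 + 0.015129 + 0.000676 = 0.361626 (working shown to 6 dp, full precision carried).
So 1/D = 2.76529, i.e. 2.765 to 3 decimal places.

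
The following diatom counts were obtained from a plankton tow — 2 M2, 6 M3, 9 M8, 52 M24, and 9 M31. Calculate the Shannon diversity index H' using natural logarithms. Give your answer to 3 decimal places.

1.060

Total N = 2+6+9+52+9 = 78, so the proportions are 0.02564, 0.07692, 0.11538, 0.66667, 0.11538 (working shown to 5 dp, full precision carried).
Each pᵢ ln pᵢ term: 0.02564×(-3.66356)=-0.09394, 0.07692×(-2.56495)=-0.19730, 0.11538×(-2.15948)=-0.24917, 0.66667×(-0.40547)=-0.27031, 0.11538×(-2.15948)=-0.24917.
Sum = -1.05989, so H' = 1.060.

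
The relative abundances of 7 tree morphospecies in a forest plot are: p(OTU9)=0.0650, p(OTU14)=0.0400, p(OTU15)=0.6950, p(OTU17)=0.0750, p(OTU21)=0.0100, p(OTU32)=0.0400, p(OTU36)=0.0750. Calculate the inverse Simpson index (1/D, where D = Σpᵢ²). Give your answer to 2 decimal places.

1.99

D = 0.065² + 0.04² + 0.695² + 0.075² + 0.01² + 0.04² + 0.075² = 0.00423 + 0.00160 + 0.48302 + 0.00562 + 0.00010 + 0.00160 + 0.00562 = 0.50180 (working shown to 5 dp, full precision carried).
So 1/D = 1.9928, i.e. 1.99 to 2 decimal places.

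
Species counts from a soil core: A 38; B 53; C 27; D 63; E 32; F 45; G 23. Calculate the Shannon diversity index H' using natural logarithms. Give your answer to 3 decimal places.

Total N = 38+53+27+63+32+45+23 = 281, so the proportions are 0.13523, 0.18861, 0.09609, 0.2242, 0.11388, 0.16014, 0.08185 (working shown to 5 dp, full precision carried).
Each pᵢ ln pᵢ term: 0.13523×(-2.00077)=-0.27057, 0.18861×(-1.66806)=-0.31462, 0.09609×(-2.34252)=-0.22508, 0.2242×(-1.49522)=-0.33523, 0.11388×(-2.17262)=-0.24742, 0.16014×(-1.83169)=-0.29333, 0.08185×(-2.50286)=-0.20486.
Sum = -1.89110, so H' = 1.891.

1.891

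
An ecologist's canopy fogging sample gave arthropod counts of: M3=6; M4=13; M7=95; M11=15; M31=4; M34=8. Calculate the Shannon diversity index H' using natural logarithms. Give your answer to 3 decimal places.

1.122

Total N = 6+13+95+15+4+8 = 141, so the proportions are 0.04255, 0.0922, 0.67376, 0.10638, 0.02837, 0.05674 (working shown to 5 dp, full precision carried).
Each pᵢ ln pᵢ term: 0.04255×(-3.15700)=-0.13434, 0.0922×(-2.38381)=-0.21978, 0.67376×(-0.39488)=-0.26606, 0.10638×(-2.24071)=-0.23837, 0.02837×(-3.56247)=-0.10106, 0.05674×(-2.86932)=-0.16280.
Sum = -1.12241, so H' = 1.122.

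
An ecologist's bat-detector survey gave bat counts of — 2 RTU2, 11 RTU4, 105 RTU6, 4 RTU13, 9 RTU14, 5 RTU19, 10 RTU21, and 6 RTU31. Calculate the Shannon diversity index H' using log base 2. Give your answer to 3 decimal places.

1.709

Total N = 2+11+105+4+9+5+10+6 = 152, so the proportions are 0.01316, 0.07237, 0.69079, 0.02632, 0.05921, 0.03289, 0.06579, 0.03947 (working shown to 5 dp, full precision carried).
Each pᵢ log₂ pᵢ term: 0.01316×(-6.24793)=-0.08221, 0.07237×(-3.78850)=-0.27417, 0.69079×(-0.53368)=-0.36866, 0.02632×(-5.24793)=-0.13810, 0.05921×(-4.07800)=-0.24146, 0.03289×(-4.92600)=-0.16204, 0.06579×(-3.92600)=-0.25829, 0.03947×(-4.66297)=-0.18406.
Sum = -1.70900, so H' = 1.709.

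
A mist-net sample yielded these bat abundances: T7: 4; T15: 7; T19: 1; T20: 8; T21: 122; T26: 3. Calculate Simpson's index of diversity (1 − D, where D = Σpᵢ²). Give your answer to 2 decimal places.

0.29

Total N = 4+7+1+8+122+3 = 145, so the proportions are 0.0276, 0.0483, 0.0069, 0.0552, 0.8414, 0.0207 (working shown to 4 dp, full precision carried).
D = 0.0276² + 0.0483² + 0.0069² + 0.0552² + 0.8414² + 0.0207² = 0.0008 + 0.0023 + 0.0000 + 0.0030 + 0.7079 + 0.0004 = 0.7145.
So 1 − D = 0.2855, i.e. 0.29 to 2 decimal places.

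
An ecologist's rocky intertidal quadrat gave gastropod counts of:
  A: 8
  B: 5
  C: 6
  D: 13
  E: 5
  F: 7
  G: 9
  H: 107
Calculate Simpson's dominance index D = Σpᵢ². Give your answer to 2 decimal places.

Total N = 8+5+6+13+5+7+9+107 = 160, so the proportions are 0.05, 0.0312, 0.0375, 0.0813, 0.0312, 0.0437, 0.0563, 0.6687 (working shown to 4 dp, full precision carried).
D = 0.05² + 0.0312² + 0.0375² + 0.0813² + 0.0312² + 0.0437² + 0.0563² + 0.6687² = 0.0025 + 0.0010 + 0.0014 + 0.0066 + 0.0010 + 0.0019 + 0.0032 + 0.4472 = 0.4648.
To 2 decimal places, D = 0.46.

0.46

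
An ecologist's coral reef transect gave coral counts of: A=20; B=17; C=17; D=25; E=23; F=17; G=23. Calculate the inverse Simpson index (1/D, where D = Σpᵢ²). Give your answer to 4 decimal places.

6.8353

Total N = 20+17+17+25+23+17+23 = 142, so the proportions are 0.14084507, 0.11971831, 0.11971831, 0.17605634, 0.16197183, 0.11971831, 0.16197183 (working shown to 8 dp, full precision carried).
D = 0.14084507² + 0.11971831² + 0.11971831² + 0.17605634² + 0.16197183² + 0.11971831² + 0.16197183² = 0.01983733 + 0.01433247 + 0.01433247 + 0.03099583 + 0.02623487 + 0.01433247 + 0.02623487 = 0.14630034.
So 1/D = 6.835254, i.e. 6.8353 to 4 decimal places.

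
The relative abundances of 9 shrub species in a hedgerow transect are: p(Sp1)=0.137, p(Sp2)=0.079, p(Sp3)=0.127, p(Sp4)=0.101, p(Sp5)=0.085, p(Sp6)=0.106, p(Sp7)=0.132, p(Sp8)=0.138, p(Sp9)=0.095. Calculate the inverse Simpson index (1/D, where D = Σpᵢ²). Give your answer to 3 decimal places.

D = 0.137² + 0.079² + 0.127² + 0.101² + 0.085² + 0.106² + 0.132² + 0.138² + 0.095² = 0.0187690 + 0.0062410 + 0.0161290 + 0.0102010 + 0.0072250 + 0.0112360 + 0.0174240 + 0.0190440 + 0.0090250 = 0.1152940 (working shown to 7 dp, full precision carried).
So 1/D = 8.67348, i.e. 8.673 to 3 decimal places.

8.673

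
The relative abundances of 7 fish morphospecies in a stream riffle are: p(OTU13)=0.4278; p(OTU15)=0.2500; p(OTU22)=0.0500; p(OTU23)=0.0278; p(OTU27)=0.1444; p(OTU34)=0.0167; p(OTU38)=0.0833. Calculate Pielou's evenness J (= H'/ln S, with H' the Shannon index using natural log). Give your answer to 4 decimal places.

0.7780

H' = −Σ pᵢ ln pᵢ = −((-0.363245) + (-0.346574) + (-0.149787) + (-0.099600) + (-0.279438) + (-0.068342) + (-0.207026)) = 1.514011 (working shown to 6 dp, full precision carried).
With S = 7 species, ln S = 1.945910, so J = 1.514011/1.945910 = 0.778048, i.e. 0.7780 to 4 decimal places.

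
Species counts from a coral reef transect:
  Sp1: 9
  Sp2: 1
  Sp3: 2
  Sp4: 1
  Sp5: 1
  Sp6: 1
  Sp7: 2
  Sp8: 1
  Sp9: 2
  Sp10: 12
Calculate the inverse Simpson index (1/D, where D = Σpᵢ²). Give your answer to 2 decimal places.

Total N = 9+1+2+1+1+1+2+1+2+12 = 32, so the proportions are 0.28125, 0.03125, 0.0625, 0.03125, 0.03125, 0.03125, 0.0625, 0.03125, 0.0625, 0.375 (working shown to 6 dp, full precision carried).
D = 0.28125² + 0.03125² + 0.0625² + 0.03125² + 0.03125² + 0.03125² + 0.0625² + 0.03125² + 0.0625² + 0.375² = 0.079102 + 0.000977 + 0.003906 + 0.000977 + 0.000977 + 0.000977 + 0.003906 + 0.000977 + 0.003906 + 0.140625 = 0.236328.
So 1/D = 4.2314, i.e. 4.23 to 2 decimal places.

4.23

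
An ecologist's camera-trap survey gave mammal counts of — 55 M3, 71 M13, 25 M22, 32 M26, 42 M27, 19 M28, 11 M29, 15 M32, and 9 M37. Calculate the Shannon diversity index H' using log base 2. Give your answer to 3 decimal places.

Total N = 55+71+25+32+42+19+11+15+9 = 279, so the proportions are 0.19713, 0.25448, 0.08961, 0.1147, 0.15054, 0.0681, 0.03943, 0.05376, 0.03226 (working shown to 5 dp, full precision carried).
Each pᵢ log₂ pᵢ term: 0.19713×(-2.34276)=-0.46183, 0.25448×(-1.97437)=-0.50244, 0.08961×(-3.48027)=-0.31185, 0.1147×(-3.12412)=-0.35832, 0.15054×(-2.73180)=-0.41124, 0.0681×(-3.87619)=-0.26397, 0.03943×(-4.66469)=-0.18391, 0.05376×(-4.21723)=-0.22673, 0.03226×(-4.95420)=-0.15981.
Sum = -2.88012, so H' = 2.880.

2.880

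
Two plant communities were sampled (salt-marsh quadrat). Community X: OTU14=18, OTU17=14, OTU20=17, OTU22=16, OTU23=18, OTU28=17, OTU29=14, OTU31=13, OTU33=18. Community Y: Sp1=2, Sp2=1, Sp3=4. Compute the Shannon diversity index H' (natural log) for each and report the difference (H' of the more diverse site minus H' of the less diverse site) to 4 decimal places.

1.2348

Community X: N=145, proportions 0.124138, 0.096552, 0.117241, 0.110345, 0.124138, 0.117241, 0.096552, 0.089655, 0.124138, giving H' = 2.190467 (working shown to 6 dp, full precision carried).
Community Y: N=7, proportions 0.285714, 0.142857, 0.571429, giving H' = 0.955700.
Difference = |2.190467 − 0.955700| = 1.234767, i.e. 1.2348 to 4 decimal places.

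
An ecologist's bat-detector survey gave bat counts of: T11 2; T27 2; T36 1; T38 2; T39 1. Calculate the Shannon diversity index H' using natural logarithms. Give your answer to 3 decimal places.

1.560

Total N = 2+2+1+2+1 = 8, so the proportions are 0.25, 0.25, 0.125, 0.25, 0.125 (working shown to 5 dp, full precision carried).
Each pᵢ ln pᵢ term: 0.25×(-1.38629)=-0.34657, 0.25×(-1.38629)=-0.34657, 0.125×(-2.07944)=-0.25993, 0.25×(-1.38629)=-0.34657, 0.125×(-2.07944)=-0.25993.
Sum = -1.55958, so H' = 1.560.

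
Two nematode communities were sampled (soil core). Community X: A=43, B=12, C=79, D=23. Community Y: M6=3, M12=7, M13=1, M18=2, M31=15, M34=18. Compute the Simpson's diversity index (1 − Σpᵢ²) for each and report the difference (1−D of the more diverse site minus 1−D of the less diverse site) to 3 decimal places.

0.066

Community X: N=157, proportions 0.27389, 0.07643, 0.50318, 0.1465, giving 1−D = 0.64449 (working shown to 5 dp, full precision carried).
Community Y: N=46, proportions 0.06522, 0.15217, 0.02174, 0.04348, 0.32609, 0.3913, giving 1−D = 0.71078.
Difference = |0.64449 − 0.71078| = 0.06629, i.e. 0.066 to 3 decimal places.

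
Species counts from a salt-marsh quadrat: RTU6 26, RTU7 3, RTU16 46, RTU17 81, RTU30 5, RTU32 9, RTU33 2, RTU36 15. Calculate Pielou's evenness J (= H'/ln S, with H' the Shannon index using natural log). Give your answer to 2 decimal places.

0.74

Total N = 26+3+46+81+5+9+2+15 = 187, so the proportions are 0.139, 0.016, 0.246, 0.4332, 0.0267, 0.0481, 0.0107, 0.0802 (working shown to 4 dp, full precision carried).
H' = −Σ pᵢ ln pᵢ = −((-0.2743) + (-0.0663) + (-0.3450) + (-0.3624) + (-0.0968) + (-0.1460) + (-0.0485) + (-0.2024)) = 1.5418.
With S = 8 species, ln S = 2.0794, so J = 1.5418/2.0794 = 0.7414, i.e. 0.74 to 2 decimal places.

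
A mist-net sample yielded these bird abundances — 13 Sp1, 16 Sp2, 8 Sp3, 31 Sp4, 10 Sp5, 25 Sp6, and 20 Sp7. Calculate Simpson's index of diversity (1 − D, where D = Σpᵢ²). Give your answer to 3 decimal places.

Total N = 13+16+8+31+10+25+20 = 123, so the proportions are 0.10569, 0.13008, 0.06504, 0.25203, 0.0813, 0.20325, 0.1626 (working shown to 5 dp, full precision carried).
D = 0.10569² + 0.13008² + 0.06504² + 0.25203² + 0.0813² + 0.20325² + 0.1626² = 0.01117 + 0.01692 + 0.00423 + 0.06352 + 0.00661 + 0.04131 + 0.02644 = 0.17020.
So 1 − D = 0.82980, i.e. 0.830 to 3 decimal places.

0.830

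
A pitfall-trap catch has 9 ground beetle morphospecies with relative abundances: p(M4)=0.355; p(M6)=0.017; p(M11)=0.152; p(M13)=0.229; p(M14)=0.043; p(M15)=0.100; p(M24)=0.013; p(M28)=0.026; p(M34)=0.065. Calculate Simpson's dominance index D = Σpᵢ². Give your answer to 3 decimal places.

0.219

D = 0.355² + 0.017² + 0.152² + 0.229² + 0.043² + 0.1² + 0.013² + 0.026² + 0.065² = 0.12602 + 0.00029 + 0.02310 + 0.05244 + 0.00185 + 0.01000 + 0.00017 + 0.00068 + 0.00423 = 0.21878 (working shown to 5 dp, full precision carried).
To 3 decimal places, D = 0.219.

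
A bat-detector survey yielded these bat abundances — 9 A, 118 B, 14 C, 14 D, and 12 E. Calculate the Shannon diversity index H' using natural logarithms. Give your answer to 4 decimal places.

1.0076

Total N = 9+118+14+14+12 = 167, so the proportions are 0.053892, 0.706587, 0.083832, 0.083832, 0.071856 (working shown to 6 dp, full precision carried).
Each pᵢ ln pᵢ term: 0.053892×(-2.920769)=-0.157407, 0.706587×(-0.347309)=-0.245404, 0.083832×(-2.478936)=-0.207815, 0.083832×(-2.478936)=-0.207815, 0.071856×(-2.633087)=-0.189204.
Sum = -1.007645, so H' = 1.0076.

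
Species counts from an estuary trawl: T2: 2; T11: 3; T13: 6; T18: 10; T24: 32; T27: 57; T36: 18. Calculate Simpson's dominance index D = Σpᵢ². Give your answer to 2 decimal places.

Total N = 2+3+6+10+32+57+18 = 128, so the proportions are 0.0156, 0.0234, 0.0469, 0.0781, 0.25, 0.4453, 0.1406 (working shown to 4 dp, full precision carried).
D = 0.0156² + 0.0234² + 0.0469² + 0.0781² + 0.25² + 0.4453² + 0.1406² = 0.0002 + 0.0005 + 0.0022 + 0.0061 + 0.0625 + 0.1983 + 0.0198 = 0.2897.
To 2 decimal places, D = 0.29.

0.29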